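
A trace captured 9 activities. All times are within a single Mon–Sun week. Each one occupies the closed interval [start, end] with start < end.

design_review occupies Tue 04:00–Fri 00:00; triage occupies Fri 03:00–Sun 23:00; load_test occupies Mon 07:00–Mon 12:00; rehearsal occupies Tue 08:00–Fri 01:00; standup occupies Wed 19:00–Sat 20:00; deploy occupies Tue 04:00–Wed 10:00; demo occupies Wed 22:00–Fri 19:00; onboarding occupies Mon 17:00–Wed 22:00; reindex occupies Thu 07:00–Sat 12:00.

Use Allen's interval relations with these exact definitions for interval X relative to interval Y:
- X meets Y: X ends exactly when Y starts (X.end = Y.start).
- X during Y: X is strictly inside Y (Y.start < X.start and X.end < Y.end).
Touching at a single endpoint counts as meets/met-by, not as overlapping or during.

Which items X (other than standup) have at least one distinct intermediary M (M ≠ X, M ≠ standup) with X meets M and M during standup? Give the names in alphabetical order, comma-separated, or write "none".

onboarding

Target standup = [Wed 19:00, Sat 20:00].
Intermediaries M with M during standup: demo, reindex.
Via demo — items with X meets demo: onboarding.
Via reindex — items with X meets reindex: none.
Union: onboarding.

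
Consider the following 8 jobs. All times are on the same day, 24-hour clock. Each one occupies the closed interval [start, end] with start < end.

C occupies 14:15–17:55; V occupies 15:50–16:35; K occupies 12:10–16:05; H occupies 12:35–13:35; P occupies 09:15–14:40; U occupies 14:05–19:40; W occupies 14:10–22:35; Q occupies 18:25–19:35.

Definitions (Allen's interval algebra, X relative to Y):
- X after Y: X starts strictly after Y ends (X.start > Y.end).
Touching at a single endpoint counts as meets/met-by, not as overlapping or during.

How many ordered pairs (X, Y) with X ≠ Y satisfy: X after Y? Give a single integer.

Checking all 56 ordered pairs for relation 'after'; matching pairs in alphabetical order:
(C, H): C after H ✓
(Q, C): Q after C ✓
(Q, H): Q after H ✓
(Q, K): Q after K ✓
(Q, P): Q after P ✓
(Q, V): Q after V ✓
(U, H): U after H ✓
(V, H): V after H ✓
(V, P): V after P ✓
(W, H): W after H ✓
Count: 10.

10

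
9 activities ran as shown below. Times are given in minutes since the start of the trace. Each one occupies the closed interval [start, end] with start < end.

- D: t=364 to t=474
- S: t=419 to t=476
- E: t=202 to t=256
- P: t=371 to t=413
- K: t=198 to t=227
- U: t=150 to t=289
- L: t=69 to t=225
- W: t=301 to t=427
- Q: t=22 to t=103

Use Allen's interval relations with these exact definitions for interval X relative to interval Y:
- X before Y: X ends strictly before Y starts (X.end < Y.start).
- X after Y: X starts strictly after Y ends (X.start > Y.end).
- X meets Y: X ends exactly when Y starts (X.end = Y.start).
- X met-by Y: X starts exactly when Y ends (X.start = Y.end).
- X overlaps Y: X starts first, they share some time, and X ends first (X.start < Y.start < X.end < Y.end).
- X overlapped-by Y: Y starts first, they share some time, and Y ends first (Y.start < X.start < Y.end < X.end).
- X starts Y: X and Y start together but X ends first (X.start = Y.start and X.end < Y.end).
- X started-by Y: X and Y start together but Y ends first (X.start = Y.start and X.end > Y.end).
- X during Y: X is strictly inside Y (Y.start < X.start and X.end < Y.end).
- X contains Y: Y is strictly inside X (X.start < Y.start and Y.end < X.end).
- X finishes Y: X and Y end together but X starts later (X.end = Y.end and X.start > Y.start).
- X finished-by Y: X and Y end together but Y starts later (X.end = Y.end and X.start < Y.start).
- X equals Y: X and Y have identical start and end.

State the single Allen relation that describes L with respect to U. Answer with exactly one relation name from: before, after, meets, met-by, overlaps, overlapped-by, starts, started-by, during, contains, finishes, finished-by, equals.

overlaps

L = [t=69, t=225]; U = [t=150, t=289].
Compare endpoints: L.start < U.start, L.start < U.end, L.end > U.start, L.end < U.end.
That pattern is 'overlaps'.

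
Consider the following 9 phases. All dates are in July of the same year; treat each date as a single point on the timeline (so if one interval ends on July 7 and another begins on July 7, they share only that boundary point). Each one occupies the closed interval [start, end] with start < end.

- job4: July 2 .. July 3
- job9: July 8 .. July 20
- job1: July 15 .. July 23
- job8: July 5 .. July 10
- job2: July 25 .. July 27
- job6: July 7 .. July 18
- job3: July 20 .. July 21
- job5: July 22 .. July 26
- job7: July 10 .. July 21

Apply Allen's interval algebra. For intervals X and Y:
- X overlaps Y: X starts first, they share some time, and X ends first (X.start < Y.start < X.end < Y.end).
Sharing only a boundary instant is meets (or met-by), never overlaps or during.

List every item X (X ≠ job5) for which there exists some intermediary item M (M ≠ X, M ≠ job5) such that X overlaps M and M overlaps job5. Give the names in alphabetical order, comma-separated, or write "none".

Target job5 = [July 22, July 26].
Intermediaries M with M overlaps job5: job1.
Via job1 — items with X overlaps job1: job6, job7, job9.
Union: job6, job7, job9.

job6, job7, job9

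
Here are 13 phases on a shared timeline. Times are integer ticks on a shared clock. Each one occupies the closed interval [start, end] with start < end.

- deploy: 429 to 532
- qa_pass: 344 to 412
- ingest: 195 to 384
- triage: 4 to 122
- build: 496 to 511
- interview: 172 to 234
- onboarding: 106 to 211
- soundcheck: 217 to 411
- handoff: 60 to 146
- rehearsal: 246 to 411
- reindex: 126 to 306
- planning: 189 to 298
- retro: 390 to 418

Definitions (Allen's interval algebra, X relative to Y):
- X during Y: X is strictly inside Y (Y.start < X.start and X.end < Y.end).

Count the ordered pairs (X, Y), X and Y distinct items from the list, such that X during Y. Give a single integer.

3

Checking all 156 ordered pairs for relation 'during'; matching pairs in alphabetical order:
(build, deploy): build during deploy ✓
(interview, reindex): interview during reindex ✓
(planning, reindex): planning during reindex ✓
Count: 3.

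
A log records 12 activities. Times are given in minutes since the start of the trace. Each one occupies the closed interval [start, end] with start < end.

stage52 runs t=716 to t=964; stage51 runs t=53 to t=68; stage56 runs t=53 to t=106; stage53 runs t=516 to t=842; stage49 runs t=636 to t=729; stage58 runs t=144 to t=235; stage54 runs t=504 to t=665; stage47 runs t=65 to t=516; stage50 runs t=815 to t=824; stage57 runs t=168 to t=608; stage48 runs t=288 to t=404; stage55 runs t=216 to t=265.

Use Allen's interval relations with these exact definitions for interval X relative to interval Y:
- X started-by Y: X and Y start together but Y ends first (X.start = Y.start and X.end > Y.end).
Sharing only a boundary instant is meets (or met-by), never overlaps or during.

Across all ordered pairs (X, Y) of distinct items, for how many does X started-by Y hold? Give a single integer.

Checking all 132 ordered pairs for relation 'started-by'; matching pairs in alphabetical order:
(stage56, stage51): stage56 started-by stage51 ✓
Count: 1.

1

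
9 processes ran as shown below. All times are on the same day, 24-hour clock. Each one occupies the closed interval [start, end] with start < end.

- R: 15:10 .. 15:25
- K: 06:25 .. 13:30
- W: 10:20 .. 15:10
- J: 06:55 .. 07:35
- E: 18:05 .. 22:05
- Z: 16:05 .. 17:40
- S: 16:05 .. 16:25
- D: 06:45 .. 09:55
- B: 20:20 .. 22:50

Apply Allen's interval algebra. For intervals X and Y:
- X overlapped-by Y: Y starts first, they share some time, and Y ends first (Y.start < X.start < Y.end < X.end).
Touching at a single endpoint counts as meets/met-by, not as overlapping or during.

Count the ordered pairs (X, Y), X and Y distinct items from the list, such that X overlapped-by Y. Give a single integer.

Checking all 72 ordered pairs for relation 'overlapped-by'; matching pairs in alphabetical order:
(B, E): B overlapped-by E ✓
(W, K): W overlapped-by K ✓
Count: 2.

2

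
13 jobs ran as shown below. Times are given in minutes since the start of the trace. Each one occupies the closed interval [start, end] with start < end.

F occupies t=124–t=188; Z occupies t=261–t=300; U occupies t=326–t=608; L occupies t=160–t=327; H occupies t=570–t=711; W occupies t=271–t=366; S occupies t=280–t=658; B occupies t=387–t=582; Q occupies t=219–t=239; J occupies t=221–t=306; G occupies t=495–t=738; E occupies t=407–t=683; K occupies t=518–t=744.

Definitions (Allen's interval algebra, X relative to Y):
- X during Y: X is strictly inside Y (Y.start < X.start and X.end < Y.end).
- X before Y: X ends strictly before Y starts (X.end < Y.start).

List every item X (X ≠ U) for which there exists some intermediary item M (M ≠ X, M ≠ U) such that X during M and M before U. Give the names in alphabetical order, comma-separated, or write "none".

Z

Target U = [t=326, t=608].
Intermediaries M with M before U: F, J, Q, Z.
Via F — items with X during F: none.
Via J — items with X during J: Z.
Via Q — items with X during Q: none.
Via Z — items with X during Z: none.
Union: Z.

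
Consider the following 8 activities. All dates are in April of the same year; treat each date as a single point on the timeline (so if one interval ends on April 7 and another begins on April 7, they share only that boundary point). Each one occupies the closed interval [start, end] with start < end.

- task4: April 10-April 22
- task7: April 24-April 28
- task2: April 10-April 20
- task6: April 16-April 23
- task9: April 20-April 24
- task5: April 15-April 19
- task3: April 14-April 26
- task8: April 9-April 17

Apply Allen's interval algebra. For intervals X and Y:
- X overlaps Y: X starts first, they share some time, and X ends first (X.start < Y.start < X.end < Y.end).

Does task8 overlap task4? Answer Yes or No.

task8 = [April 9, April 17], task4 = [April 10, April 22].
Actual relation of task8 to task4: overlaps.
Asked whether 'overlaps' holds → Yes.

Yes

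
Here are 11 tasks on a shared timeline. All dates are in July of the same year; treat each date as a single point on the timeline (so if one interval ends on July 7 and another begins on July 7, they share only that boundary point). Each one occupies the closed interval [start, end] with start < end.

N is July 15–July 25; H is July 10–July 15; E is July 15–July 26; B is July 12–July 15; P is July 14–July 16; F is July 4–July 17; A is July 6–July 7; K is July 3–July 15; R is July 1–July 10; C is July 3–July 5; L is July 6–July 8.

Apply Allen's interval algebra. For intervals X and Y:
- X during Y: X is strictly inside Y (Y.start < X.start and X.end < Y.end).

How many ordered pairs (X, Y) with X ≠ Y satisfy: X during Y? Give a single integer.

Checking all 110 ordered pairs for relation 'during'; matching pairs in alphabetical order:
(A, F): A during F ✓
(A, K): A during K ✓
(A, R): A during R ✓
(B, F): B during F ✓
(C, R): C during R ✓
(H, F): H during F ✓
(L, F): L during F ✓
(L, K): L during K ✓
(L, R): L during R ✓
(P, F): P during F ✓
Count: 10.

10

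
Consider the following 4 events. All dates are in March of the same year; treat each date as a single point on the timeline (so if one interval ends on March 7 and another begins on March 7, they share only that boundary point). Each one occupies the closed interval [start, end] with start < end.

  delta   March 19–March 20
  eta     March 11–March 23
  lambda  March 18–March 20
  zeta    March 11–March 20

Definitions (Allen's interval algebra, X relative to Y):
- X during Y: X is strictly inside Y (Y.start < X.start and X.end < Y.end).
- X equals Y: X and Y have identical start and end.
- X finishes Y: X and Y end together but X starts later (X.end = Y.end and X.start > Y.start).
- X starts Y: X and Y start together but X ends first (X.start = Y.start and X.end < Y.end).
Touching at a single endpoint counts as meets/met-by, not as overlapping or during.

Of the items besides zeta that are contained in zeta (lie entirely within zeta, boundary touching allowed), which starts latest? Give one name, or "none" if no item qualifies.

delta

Target zeta = [March 11, March 20].
delta [March 19, March 20] → finishes → candidate.
eta [March 11, March 23] → started-by → excluded.
lambda [March 18, March 20] → finishes → candidate.
Among candidates, latest start is March 19 → delta.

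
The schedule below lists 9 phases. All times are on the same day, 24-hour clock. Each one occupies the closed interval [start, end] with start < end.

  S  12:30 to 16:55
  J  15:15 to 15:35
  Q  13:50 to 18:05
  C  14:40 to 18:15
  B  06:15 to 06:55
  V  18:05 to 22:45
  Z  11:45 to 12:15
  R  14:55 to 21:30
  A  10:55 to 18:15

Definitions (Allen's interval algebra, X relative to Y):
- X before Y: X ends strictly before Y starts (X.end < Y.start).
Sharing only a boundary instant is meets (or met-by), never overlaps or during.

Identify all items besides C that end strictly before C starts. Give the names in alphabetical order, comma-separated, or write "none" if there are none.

Target C = [14:40, 18:15].
A [10:55, 18:15] → finished-by → no.
B [06:15, 06:55] → before → yes.
J [15:15, 15:35] → during → no.
Q [13:50, 18:05] → overlaps → no.
R [14:55, 21:30] → overlapped-by → no.
S [12:30, 16:55] → overlaps → no.
V [18:05, 22:45] → overlapped-by → no.
Z [11:45, 12:15] → before → yes.
Result: B, Z.

B, Z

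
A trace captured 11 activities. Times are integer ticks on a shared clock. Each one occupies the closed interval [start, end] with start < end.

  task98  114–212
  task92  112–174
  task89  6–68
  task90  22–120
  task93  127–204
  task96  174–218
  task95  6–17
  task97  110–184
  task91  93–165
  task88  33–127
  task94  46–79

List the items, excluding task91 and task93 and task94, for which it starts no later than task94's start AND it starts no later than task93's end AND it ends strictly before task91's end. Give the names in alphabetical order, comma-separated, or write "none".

task88, task89, task90, task95

Conditions: its start is no later than task94's start (X.start <= 46) AND its start is no later than task93's end (X.start <= 204) AND its end is strictly before task91's end (X.end < 165).
task88: start 33 <= 46? ✓; start 33 <= 204? ✓; end 127 < 165? ✓ → yes.
task89: start 6 <= 46? ✓; start 6 <= 204? ✓; end 68 < 165? ✓ → yes.
task90: start 22 <= 46? ✓; start 22 <= 204? ✓; end 120 < 165? ✓ → yes.
task92: start 112 <= 46? ✗; start 112 <= 204? ✓; end 174 < 165? ✗ → no.
task95: start 6 <= 46? ✓; start 6 <= 204? ✓; end 17 < 165? ✓ → yes.
task96: start 174 <= 46? ✗; start 174 <= 204? ✓; end 218 < 165? ✗ → no.
task97: start 110 <= 46? ✗; start 110 <= 204? ✓; end 184 < 165? ✗ → no.
task98: start 114 <= 46? ✗; start 114 <= 204? ✓; end 212 < 165? ✗ → no.
Result: task88, task89, task90, task95.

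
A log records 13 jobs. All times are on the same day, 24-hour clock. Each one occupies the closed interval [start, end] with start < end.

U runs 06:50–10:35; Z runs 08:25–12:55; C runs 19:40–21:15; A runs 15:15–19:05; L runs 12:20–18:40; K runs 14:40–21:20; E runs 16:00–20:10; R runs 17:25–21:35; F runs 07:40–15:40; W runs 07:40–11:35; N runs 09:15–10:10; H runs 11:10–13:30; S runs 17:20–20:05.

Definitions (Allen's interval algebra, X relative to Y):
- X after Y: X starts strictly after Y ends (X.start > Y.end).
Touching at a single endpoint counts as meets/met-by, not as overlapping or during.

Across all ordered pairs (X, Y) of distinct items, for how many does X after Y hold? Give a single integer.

41

Checking all 156 ordered pairs for relation 'after'; matching pairs in alphabetical order:
(A, H): A after H ✓
(A, N): A after N ✓
(A, U): A after U ✓
(A, W): A after W ✓
(A, Z): A after Z ✓
(C, A): C after A ✓
(C, F): C after F ✓
(C, H): C after H ✓
(C, L): C after L ✓
(C, N): C after N ✓
(C, U): C after U ✓
(C, W): C after W ✓
(C, Z): C after Z ✓
(E, F): E after F ✓
(E, H): E after H ✓
(E, N): E after N ✓
(E, U): E after U ✓
(E, W): E after W ✓
(E, Z): E after Z ✓
(H, N): H after N ✓
(H, U): H after U ✓
(K, H): K after H ✓
(K, N): K after N ✓
(K, U): K after U ✓
... plus 17 further pairs not listed.
Count: 41.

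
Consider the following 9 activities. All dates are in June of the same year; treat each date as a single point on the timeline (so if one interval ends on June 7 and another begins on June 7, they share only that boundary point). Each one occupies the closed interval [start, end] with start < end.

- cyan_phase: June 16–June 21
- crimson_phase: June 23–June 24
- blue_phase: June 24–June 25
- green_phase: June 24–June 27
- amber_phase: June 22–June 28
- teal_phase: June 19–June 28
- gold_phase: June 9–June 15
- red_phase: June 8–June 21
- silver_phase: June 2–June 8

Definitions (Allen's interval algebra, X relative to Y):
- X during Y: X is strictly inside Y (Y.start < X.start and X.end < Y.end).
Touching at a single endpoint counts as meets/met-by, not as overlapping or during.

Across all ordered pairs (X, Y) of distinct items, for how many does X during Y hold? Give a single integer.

7

Checking all 72 ordered pairs for relation 'during'; matching pairs in alphabetical order:
(blue_phase, amber_phase): blue_phase during amber_phase ✓
(blue_phase, teal_phase): blue_phase during teal_phase ✓
(crimson_phase, amber_phase): crimson_phase during amber_phase ✓
(crimson_phase, teal_phase): crimson_phase during teal_phase ✓
(gold_phase, red_phase): gold_phase during red_phase ✓
(green_phase, amber_phase): green_phase during amber_phase ✓
(green_phase, teal_phase): green_phase during teal_phase ✓
Count: 7.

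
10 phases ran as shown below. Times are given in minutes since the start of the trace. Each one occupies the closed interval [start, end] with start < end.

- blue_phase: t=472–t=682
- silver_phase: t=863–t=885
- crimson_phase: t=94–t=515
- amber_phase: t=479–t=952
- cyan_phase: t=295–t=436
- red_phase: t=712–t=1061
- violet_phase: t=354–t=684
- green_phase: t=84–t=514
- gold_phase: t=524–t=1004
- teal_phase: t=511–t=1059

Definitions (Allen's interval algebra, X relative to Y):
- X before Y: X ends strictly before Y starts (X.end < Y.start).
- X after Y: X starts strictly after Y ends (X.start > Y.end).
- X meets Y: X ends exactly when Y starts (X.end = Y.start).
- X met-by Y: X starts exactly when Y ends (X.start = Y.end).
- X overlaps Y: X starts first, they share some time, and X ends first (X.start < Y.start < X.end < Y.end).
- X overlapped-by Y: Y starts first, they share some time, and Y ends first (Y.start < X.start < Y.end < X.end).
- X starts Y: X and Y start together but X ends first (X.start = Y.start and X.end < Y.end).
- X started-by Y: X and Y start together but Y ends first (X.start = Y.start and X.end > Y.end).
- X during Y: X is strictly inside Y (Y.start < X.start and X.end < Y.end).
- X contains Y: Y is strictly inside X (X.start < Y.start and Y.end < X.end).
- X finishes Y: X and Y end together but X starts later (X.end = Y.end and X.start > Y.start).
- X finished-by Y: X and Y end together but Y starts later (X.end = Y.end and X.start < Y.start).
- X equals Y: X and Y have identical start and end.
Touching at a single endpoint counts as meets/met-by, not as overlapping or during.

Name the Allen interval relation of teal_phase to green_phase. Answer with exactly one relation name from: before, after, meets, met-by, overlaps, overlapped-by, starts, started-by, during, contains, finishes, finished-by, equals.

overlapped-by

teal_phase = [t=511, t=1059]; green_phase = [t=84, t=514].
Compare endpoints: teal_phase.start > green_phase.start, teal_phase.start < green_phase.end, teal_phase.end > green_phase.start, teal_phase.end > green_phase.end.
That pattern is 'overlapped-by'.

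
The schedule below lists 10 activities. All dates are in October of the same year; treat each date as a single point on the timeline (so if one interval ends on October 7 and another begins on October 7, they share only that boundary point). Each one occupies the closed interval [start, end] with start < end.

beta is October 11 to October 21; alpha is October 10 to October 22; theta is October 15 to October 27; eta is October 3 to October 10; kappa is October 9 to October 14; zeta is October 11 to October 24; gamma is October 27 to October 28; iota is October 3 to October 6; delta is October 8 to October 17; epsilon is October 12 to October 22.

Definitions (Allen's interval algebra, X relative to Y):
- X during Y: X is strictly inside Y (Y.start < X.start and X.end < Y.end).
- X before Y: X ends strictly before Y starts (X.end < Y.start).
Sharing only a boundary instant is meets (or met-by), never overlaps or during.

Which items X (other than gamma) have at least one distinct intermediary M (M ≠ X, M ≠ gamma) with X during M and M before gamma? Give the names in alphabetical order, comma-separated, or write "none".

Target gamma = [October 27, October 28].
Intermediaries M with M before gamma: alpha, beta, delta, epsilon, eta, iota, kappa, zeta.
Via alpha — items with X during alpha: beta.
Via beta — items with X during beta: none.
Via delta — items with X during delta: kappa.
Via epsilon — items with X during epsilon: none.
Via eta — items with X during eta: none.
Via iota — items with X during iota: none.
Via kappa — items with X during kappa: none.
Via zeta — items with X during zeta: epsilon.
Union: beta, epsilon, kappa.

beta, epsilon, kappa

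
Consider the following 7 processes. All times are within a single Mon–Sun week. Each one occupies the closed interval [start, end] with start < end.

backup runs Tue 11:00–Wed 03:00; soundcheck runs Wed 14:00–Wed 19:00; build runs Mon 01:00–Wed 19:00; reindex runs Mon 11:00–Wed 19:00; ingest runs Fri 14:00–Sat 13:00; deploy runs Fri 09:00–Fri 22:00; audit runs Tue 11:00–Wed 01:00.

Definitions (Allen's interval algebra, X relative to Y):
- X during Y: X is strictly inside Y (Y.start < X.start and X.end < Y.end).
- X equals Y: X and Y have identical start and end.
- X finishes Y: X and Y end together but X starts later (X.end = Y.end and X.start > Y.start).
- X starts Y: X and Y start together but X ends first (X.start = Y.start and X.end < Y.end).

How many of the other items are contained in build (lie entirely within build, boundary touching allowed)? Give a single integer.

Target build = [Mon 01:00, Wed 19:00].
audit [Tue 11:00, Wed 01:00] → during → counts.
backup [Tue 11:00, Wed 03:00] → during → counts.
deploy [Fri 09:00, Fri 22:00] → after → no.
ingest [Fri 14:00, Sat 13:00] → after → no.
reindex [Mon 11:00, Wed 19:00] → finishes → counts.
soundcheck [Wed 14:00, Wed 19:00] → finishes → counts.
Total: 4.

4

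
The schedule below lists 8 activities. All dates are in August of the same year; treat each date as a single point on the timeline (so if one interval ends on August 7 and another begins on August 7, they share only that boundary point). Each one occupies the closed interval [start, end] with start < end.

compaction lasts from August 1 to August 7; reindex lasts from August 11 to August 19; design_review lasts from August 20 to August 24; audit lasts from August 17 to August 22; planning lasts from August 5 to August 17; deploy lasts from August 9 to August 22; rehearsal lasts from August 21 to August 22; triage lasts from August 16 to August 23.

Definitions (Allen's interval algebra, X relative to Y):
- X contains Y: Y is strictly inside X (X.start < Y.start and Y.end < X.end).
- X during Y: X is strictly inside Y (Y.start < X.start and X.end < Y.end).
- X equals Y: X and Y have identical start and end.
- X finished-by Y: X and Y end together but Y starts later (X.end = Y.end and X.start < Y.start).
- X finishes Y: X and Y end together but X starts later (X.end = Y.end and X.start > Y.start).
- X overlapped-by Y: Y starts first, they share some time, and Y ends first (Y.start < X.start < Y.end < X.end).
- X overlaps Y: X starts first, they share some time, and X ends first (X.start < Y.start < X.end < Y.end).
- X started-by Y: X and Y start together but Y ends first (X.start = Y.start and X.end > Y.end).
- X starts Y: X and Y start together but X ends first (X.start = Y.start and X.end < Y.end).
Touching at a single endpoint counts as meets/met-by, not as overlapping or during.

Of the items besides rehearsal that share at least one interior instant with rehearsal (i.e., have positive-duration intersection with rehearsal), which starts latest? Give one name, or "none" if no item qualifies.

design_review

Target rehearsal = [August 21, August 22].
audit [August 17, August 22] → finished-by → candidate.
compaction [August 1, August 7] → before → excluded.
deploy [August 9, August 22] → finished-by → candidate.
design_review [August 20, August 24] → contains → candidate.
planning [August 5, August 17] → before → excluded.
reindex [August 11, August 19] → before → excluded.
triage [August 16, August 23] → contains → candidate.
Among candidates, latest start is August 20 → design_review.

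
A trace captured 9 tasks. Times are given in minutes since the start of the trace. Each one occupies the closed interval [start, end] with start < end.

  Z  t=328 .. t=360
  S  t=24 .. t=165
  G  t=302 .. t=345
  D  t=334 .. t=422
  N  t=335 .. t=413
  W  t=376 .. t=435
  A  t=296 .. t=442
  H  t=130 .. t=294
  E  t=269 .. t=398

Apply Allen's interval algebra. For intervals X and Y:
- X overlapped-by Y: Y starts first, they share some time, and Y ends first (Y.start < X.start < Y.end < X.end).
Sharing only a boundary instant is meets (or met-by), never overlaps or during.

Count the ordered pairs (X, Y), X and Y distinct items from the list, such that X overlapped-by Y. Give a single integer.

13

Checking all 72 ordered pairs for relation 'overlapped-by'; matching pairs in alphabetical order:
(A, E): A overlapped-by E ✓
(D, E): D overlapped-by E ✓
(D, G): D overlapped-by G ✓
(D, Z): D overlapped-by Z ✓
(E, H): E overlapped-by H ✓
(H, S): H overlapped-by S ✓
(N, E): N overlapped-by E ✓
(N, G): N overlapped-by G ✓
(N, Z): N overlapped-by Z ✓
(W, D): W overlapped-by D ✓
(W, E): W overlapped-by E ✓
(W, N): W overlapped-by N ✓
(Z, G): Z overlapped-by G ✓
Count: 13.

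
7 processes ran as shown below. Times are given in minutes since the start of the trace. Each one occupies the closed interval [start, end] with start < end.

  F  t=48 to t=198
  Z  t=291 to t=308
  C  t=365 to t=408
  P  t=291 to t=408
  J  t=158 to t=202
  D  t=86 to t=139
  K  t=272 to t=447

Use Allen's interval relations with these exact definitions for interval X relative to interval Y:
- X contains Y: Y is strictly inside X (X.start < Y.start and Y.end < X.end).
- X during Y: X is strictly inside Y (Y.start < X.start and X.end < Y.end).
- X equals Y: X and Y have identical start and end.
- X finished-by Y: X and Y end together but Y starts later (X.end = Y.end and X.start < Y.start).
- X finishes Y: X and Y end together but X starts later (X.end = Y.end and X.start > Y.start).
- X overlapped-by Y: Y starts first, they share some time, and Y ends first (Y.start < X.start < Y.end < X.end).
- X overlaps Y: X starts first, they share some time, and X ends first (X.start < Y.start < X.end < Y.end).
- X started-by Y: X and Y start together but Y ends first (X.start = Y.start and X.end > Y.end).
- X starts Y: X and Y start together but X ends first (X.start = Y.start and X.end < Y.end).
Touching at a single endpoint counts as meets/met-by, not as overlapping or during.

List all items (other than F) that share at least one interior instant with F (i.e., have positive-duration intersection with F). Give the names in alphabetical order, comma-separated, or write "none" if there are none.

D, J

Target F = [t=48, t=198].
C [t=365, t=408] → after → no.
D [t=86, t=139] → during → yes.
J [t=158, t=202] → overlapped-by → yes.
K [t=272, t=447] → after → no.
P [t=291, t=408] → after → no.
Z [t=291, t=308] → after → no.
Result: D, J.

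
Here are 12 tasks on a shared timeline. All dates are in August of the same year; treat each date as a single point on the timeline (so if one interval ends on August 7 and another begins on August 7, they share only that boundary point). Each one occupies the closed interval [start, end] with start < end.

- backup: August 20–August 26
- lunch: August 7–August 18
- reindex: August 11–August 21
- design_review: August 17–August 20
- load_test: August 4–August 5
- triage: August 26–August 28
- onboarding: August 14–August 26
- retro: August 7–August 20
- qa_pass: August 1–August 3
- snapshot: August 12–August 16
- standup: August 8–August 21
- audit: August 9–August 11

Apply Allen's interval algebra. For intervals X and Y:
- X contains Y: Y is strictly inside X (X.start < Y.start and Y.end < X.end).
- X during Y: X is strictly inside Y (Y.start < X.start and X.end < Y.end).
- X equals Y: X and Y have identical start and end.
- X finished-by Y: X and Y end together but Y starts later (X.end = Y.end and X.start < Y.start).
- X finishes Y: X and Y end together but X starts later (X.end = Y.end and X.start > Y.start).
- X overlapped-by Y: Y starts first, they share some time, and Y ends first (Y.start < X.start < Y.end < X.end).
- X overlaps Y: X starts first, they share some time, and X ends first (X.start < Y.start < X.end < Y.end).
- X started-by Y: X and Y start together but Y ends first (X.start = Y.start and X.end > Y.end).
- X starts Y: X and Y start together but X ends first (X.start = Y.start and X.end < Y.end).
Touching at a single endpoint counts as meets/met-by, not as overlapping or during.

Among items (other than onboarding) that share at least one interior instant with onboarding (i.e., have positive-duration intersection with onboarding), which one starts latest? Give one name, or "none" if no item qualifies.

backup

Target onboarding = [August 14, August 26].
audit [August 9, August 11] → before → excluded.
backup [August 20, August 26] → finishes → candidate.
design_review [August 17, August 20] → during → candidate.
load_test [August 4, August 5] → before → excluded.
lunch [August 7, August 18] → overlaps → candidate.
qa_pass [August 1, August 3] → before → excluded.
reindex [August 11, August 21] → overlaps → candidate.
retro [August 7, August 20] → overlaps → candidate.
snapshot [August 12, August 16] → overlaps → candidate.
standup [August 8, August 21] → overlaps → candidate.
triage [August 26, August 28] → met-by → excluded.
Among candidates, latest start is August 20 → backup.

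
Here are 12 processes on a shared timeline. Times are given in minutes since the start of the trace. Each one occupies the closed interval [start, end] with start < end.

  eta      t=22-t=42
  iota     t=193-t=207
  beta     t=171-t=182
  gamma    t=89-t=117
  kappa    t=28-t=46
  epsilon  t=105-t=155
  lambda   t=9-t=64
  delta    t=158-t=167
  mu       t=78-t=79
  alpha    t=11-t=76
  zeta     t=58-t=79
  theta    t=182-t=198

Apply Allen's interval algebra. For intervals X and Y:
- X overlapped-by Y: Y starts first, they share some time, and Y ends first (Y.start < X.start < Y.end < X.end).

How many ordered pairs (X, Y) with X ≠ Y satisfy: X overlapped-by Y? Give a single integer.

6

Checking all 132 ordered pairs for relation 'overlapped-by'; matching pairs in alphabetical order:
(alpha, lambda): alpha overlapped-by lambda ✓
(epsilon, gamma): epsilon overlapped-by gamma ✓
(iota, theta): iota overlapped-by theta ✓
(kappa, eta): kappa overlapped-by eta ✓
(zeta, alpha): zeta overlapped-by alpha ✓
(zeta, lambda): zeta overlapped-by lambda ✓
Count: 6.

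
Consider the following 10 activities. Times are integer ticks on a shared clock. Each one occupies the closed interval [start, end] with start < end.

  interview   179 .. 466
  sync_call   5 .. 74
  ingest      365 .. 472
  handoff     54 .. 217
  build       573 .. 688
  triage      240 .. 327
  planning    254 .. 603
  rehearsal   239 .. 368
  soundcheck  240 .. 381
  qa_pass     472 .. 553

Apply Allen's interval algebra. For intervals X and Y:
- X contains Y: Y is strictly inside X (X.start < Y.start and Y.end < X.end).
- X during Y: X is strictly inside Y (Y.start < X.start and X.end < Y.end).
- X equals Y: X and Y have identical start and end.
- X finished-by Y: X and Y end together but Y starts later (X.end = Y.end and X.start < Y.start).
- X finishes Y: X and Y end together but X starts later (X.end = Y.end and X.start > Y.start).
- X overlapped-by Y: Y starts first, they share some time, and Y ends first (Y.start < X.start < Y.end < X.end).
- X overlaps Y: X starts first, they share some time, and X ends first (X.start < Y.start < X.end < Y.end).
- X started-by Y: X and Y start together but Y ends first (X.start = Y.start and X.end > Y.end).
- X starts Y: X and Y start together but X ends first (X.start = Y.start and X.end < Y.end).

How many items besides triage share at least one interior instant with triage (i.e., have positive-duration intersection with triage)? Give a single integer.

4

Target triage = [240, 327].
build [573, 688] → after → no.
handoff [54, 217] → before → no.
ingest [365, 472] → after → no.
interview [179, 466] → contains → counts.
planning [254, 603] → overlapped-by → counts.
qa_pass [472, 553] → after → no.
rehearsal [239, 368] → contains → counts.
soundcheck [240, 381] → started-by → counts.
sync_call [5, 74] → before → no.
Total: 4.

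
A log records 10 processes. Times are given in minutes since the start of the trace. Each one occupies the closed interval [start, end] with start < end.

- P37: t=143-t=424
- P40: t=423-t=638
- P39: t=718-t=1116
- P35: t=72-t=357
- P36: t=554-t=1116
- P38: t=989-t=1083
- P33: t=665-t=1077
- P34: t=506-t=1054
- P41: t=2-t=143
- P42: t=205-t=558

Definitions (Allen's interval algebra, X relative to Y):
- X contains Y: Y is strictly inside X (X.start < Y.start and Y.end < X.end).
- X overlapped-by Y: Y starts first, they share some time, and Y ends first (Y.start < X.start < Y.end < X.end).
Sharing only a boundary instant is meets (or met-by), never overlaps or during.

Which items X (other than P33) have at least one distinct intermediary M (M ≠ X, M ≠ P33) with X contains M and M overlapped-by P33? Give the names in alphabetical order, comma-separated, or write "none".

Target P33 = [t=665, t=1077].
Intermediaries M with M overlapped-by P33: P38, P39.
Via P38 — items with X contains P38: P36, P39.
Via P39 — items with X contains P39: none.
Union: P36, P39.

P36, P39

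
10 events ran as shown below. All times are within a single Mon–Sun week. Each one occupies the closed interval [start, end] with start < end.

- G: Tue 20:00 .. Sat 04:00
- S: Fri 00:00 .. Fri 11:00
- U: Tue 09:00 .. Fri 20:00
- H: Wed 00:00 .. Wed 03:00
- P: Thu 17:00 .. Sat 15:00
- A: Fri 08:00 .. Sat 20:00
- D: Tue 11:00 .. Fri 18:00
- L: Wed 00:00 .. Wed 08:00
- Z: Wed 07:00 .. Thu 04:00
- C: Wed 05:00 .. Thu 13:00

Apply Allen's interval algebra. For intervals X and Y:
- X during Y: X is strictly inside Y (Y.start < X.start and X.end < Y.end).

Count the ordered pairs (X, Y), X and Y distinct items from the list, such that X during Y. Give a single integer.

Checking all 90 ordered pairs for relation 'during'; matching pairs in alphabetical order:
(C, D): C during D ✓
(C, G): C during G ✓
(C, U): C during U ✓
(D, U): D during U ✓
(H, D): H during D ✓
(H, G): H during G ✓
(H, U): H during U ✓
(L, D): L during D ✓
(L, G): L during G ✓
(L, U): L during U ✓
(S, D): S during D ✓
(S, G): S during G ✓
(S, P): S during P ✓
(S, U): S during U ✓
(Z, C): Z during C ✓
(Z, D): Z during D ✓
(Z, G): Z during G ✓
(Z, U): Z during U ✓
Count: 18.

18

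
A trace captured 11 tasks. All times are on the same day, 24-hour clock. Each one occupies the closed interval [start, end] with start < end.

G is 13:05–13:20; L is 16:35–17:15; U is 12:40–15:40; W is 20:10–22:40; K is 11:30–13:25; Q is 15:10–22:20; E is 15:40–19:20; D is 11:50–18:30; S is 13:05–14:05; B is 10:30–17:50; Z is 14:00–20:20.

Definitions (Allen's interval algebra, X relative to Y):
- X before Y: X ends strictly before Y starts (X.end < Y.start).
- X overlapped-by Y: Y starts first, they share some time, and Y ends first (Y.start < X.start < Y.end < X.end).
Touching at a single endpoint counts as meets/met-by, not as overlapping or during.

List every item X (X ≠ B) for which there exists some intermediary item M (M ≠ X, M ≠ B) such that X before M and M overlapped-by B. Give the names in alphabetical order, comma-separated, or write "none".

Target B = [10:30, 17:50].
Intermediaries M with M overlapped-by B: D, E, Q, Z.
Via D — items with X before D: none.
Via E — items with X before E: G, K, S.
Via Q — items with X before Q: G, K, S.
Via Z — items with X before Z: G, K.
Union: G, K, S.

G, K, S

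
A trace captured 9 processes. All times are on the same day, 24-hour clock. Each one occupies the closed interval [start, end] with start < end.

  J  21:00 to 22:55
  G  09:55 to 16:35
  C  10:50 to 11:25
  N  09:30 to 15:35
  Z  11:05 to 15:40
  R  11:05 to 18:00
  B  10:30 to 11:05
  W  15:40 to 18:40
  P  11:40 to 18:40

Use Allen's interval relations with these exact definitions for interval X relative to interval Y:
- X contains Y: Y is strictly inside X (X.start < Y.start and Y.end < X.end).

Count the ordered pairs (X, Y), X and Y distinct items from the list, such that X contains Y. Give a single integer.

5

Checking all 72 ordered pairs for relation 'contains'; matching pairs in alphabetical order:
(G, B): G contains B ✓
(G, C): G contains C ✓
(G, Z): G contains Z ✓
(N, B): N contains B ✓
(N, C): N contains C ✓
Count: 5.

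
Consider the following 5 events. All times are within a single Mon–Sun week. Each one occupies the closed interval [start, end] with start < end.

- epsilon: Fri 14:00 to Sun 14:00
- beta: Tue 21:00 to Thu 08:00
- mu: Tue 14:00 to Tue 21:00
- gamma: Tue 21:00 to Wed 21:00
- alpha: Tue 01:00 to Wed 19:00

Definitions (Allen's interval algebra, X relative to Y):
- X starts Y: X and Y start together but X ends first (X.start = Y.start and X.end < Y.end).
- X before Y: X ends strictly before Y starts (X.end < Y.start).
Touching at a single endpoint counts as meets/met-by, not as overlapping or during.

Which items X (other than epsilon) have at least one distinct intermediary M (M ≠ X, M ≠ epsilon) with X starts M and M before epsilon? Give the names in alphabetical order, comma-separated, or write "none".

Target epsilon = [Fri 14:00, Sun 14:00].
Intermediaries M with M before epsilon: alpha, beta, gamma, mu.
Via alpha — items with X starts alpha: none.
Via beta — items with X starts beta: gamma.
Via gamma — items with X starts gamma: none.
Via mu — items with X starts mu: none.
Union: gamma.

gamma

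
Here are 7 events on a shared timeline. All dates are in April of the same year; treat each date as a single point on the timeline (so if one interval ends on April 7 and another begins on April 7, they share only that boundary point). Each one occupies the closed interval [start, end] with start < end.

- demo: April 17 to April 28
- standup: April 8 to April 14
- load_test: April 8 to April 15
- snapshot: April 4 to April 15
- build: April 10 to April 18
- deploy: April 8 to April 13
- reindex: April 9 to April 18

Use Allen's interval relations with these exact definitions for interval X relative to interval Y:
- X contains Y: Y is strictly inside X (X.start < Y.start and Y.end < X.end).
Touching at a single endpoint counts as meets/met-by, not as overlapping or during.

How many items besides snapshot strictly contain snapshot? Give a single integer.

Target snapshot = [April 4, April 15].
build [April 10, April 18] → overlapped-by → no.
demo [April 17, April 28] → after → no.
deploy [April 8, April 13] → during → no.
load_test [April 8, April 15] → finishes → no.
reindex [April 9, April 18] → overlapped-by → no.
standup [April 8, April 14] → during → no.
Total: 0.

0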